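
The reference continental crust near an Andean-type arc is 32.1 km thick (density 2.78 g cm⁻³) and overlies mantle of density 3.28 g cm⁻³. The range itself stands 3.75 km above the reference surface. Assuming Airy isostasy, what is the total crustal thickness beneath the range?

Root depth r = h ρ_c / (ρ_m − ρ_c) = 3.75 km × 2.78 / 0.5 = 20.85 km.
Total thickness = T + h + r = 32.1 km + 3.75 km + 20.85 km = 56.7 km.

56.7 km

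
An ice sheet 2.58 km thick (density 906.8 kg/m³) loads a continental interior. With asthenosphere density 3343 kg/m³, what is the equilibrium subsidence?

For local isostatic compensation: the ice load ρ_ice t is balanced by mantle displaced below, ρ_m s.
s = t ρ_ice / ρ_m = 2.58 km × 906.8/3343 = 0.7 km.

0.7 km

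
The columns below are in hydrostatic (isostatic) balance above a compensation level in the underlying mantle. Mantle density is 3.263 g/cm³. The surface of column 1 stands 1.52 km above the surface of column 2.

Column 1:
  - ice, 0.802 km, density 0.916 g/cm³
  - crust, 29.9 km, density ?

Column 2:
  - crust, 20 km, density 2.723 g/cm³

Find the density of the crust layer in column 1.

Take the compensation level at the base of the deeper column (depth z_c below the surface of column 1) and equate Σ ρ_i t_i down to z_c; mantle fills any gap and the z_c terms cancel.
Column 1: 0.802×0.916 + 29.9×ρ + (z_c − 30.702)×3.263
Column 2: 1.52×0 + 20×2.723 + (z_c − 1.52 − 20)×3.263
The z_c×3.263 term appears on both sides and cancels. Collect the known terms of each column as K = Σ(ρt)_known − 3.263 × (depth of known layers): K_1 = 0.734632 − 3.263×30.702 = −99.445994; K_2 = 54.46 − 3.263×(1.52 + 20) = −15.75976.
Balance: K_1 + 29.9×ρ = K_2, so ρ = (K_2 − K_1)/29.9 = 83.6862/29.9 = 2.8 g/cm³.

2.8 g/cm³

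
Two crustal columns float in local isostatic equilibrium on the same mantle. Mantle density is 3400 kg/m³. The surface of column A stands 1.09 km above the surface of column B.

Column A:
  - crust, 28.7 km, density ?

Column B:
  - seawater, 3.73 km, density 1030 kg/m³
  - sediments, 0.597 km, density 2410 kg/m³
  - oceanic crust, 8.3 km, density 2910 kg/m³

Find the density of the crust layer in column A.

2800 kg/m³

Take the compensation level at the base of the deeper column (depth z_c below the surface of column A) and equate Σ ρ_i t_i down to z_c; mantle fills any gap and the z_c terms cancel.
Column A: 28.7×ρ + (z_c − 28.7)×3400
Column B: 1.09×0 + 3.73×1030 + 0.597×2410 + 8.3×2910 + (z_c − 1.09 − 12.627)×3400
The z_c×3400 term appears on both sides and cancels. Collect the known terms of each column as K = Σ(ρt)_known − 3400 × (depth of known layers): K_A = 0 − 3400×28.7 = −97580; K_B = 29433.67 − 3400×(1.09 + 12.627) = −17204.13.
Balance: K_A + 28.7×ρ = K_B, so ρ = (K_B − K_A)/28.7 = 80375.9/28.7 = 2800 kg/m³.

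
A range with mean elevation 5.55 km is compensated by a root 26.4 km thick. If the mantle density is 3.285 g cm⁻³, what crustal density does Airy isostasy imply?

ρ_c h = (ρ_m − ρ_c) r → ρ_c (h + r) = ρ_m r → ρ_c = ρ_m r / (h + r).
ρ_c = 3.285 × 26.4 km / (5.55 km + 26.4 km) = 2.71 g cm⁻³.

2.71 g cm⁻³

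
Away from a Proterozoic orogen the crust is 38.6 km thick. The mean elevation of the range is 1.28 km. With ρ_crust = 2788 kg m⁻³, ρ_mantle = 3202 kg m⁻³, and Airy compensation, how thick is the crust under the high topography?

48.5 km

Root depth r = h ρ_c / (ρ_m − ρ_c) = 1.28 km × 2788 / 414 = 8.62 km.
Total thickness = T + h + r = 38.6 km + 1.28 km + 8.62 km = 48.5 km.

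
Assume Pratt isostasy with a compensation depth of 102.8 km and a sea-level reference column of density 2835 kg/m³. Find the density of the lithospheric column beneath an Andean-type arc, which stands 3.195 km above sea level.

2750 kg/m³

Pratt balance: ρ_ref D = ρ (D + h).
ρ = ρ_ref D/(D + h) = 2835 × 102.8 km/(102.8 km + 3.195 km) = 2750 kg/m³.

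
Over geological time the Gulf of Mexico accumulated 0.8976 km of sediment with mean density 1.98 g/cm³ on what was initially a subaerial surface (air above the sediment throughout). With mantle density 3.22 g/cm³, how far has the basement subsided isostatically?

0.552 km

Subaerial load: s = t ρ_sed / ρ_m = 0.8976 km × 1.98/3.22 = 0.552 km.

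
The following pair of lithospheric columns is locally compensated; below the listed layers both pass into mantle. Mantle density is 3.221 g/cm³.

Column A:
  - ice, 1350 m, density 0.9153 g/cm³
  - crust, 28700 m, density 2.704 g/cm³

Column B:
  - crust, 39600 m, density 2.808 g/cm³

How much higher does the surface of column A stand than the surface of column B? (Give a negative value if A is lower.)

495 m

For any compensation level in the mantle, the mantle terms cancel and isostasy reduces to e = (Σt_A − Σt_B) − (Σ(ρt)_A − Σ(ρt)_B) / ρ_m.
Σt_A = 30050 m; Σt_B = 39600 m; Σ(ρt)_A = 78840.455; Σ(ρt)_B = 111196.8 (in m·g/cm³).
e = (30050 − 39600) − (78840.455 − 111196.8) / 3.221 = 495 m.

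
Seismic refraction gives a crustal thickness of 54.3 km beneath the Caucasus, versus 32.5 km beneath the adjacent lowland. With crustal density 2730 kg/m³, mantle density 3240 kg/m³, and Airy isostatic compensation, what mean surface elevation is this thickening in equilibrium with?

3.43 km

Excess crust Δ = 54.3 km − 32.5 km = 21.8 km, split between elevation h and root r with h + r = Δ.
Airy balance ρ_c h = (ρ_m − ρ_c) r gives r = h ρ_c/(ρ_m − ρ_c), so h (1 + ρ_c/(ρ_m − ρ_c)) = Δ, i.e. h = Δ (ρ_m − ρ_c)/ρ_m.
h = 21.8 km × 510/3240 = 3.43 km.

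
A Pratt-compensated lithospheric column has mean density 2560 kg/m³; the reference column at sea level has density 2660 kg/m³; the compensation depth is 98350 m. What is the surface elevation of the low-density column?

ρ_ref D = ρ (D + h) → h = D (ρ_ref − ρ)/ρ.
h = 98350 m × (2660 − 2560)/2560 = 3840 m.

3840 m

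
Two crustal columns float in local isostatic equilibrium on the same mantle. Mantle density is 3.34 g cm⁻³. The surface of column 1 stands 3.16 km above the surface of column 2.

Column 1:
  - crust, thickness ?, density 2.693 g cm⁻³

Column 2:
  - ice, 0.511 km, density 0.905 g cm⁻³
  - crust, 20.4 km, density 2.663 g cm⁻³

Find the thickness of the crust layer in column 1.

Take the compensation level at the base of the deeper column (depth z_c below the surface of column 1) and equate Σ ρ_i t_i down to z_c; mantle fills any gap and the z_c terms cancel.
Column 1: x×2.693 + (z_c − 0 − x)×3.34
Column 2: 3.16×0 + 0.511×0.905 + 20.4×2.663 + (z_c − 3.16 − 20.911)×3.34
The z_c×3.34 term appears on both sides and cancels. Collect the known terms of each column as K = Σ(ρt)_known − 3.34 × (depth of known layers): K_1 = 0 − 3.34×0 = 0; K_2 = 54.787655 − 3.34×(3.16 + 20.911) = −25.609485.
Balance: K_1 − x×(3.34 − 2.693) = K_2, so x = (K_1 − K_2)/(3.34 − 2.693) = 25.6095/0.647 = 39.6 km.

39.6 km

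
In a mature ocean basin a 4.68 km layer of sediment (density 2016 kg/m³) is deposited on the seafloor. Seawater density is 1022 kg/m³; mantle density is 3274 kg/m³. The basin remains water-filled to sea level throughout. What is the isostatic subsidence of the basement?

Submarine loading: the sediment displaces seawater, and the subsidence is in turn flooded, so s (ρ_m − ρ_w) = t (ρ_sed − ρ_w).
s = 4.68 km × (2016 − 1022) / (3274 − 1022) = 2.07 km.

2.07 km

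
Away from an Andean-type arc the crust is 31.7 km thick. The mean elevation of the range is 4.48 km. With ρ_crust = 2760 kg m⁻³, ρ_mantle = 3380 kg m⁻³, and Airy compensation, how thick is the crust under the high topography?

56.1 km

Root depth r = h ρ_c / (ρ_m − ρ_c) = 4.48 km × 2760 / 620 = 19.94 km.
Total thickness = T + h + r = 31.7 km + 4.48 km + 19.94 km = 56.1 km.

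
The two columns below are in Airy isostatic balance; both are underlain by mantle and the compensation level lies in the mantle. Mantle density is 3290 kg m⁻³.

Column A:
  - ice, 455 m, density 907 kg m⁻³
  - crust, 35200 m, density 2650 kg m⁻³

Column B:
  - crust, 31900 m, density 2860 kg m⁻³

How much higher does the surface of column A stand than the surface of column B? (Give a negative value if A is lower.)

3010 m

For any compensation level in the mantle, the mantle terms cancel and isostasy reduces to e = (Σt_A − Σt_B) − (Σ(ρt)_A − Σ(ρt)_B) / ρ_m.
Σt_A = 35655 m; Σt_B = 31900 m; Σ(ρt)_A = 93692685; Σ(ρt)_B = 91234000 (in m·kg m⁻³).
e = (35655 − 31900) − (93692685 − 91234000) / 3290 = 3010 m.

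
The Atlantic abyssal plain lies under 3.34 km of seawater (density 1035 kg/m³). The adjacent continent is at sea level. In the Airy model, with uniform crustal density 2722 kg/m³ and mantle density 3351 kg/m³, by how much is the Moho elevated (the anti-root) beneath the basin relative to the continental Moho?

In Airy isostatic equilibrium: replacing crust with seawater at the top is compensated by replacing crust with mantle at the base: d (ρ_c − ρ_w) = a (ρ_m − ρ_c).
a = d (ρ_c − ρ_w)/(ρ_m − ρ_c) = 3.34 km × 1687/629 = 8.96 km.

8.96 km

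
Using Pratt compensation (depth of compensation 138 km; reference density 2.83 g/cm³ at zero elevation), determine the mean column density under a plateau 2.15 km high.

Pratt balance: ρ_ref D = ρ (D + h).
ρ = ρ_ref D/(D + h) = 2.83 × 138 km/(138 km + 2.15 km) = 2.79 g/cm³.

2.79 g/cm³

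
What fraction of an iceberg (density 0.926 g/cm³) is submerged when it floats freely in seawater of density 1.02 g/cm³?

0.908

Submerged fraction = ρ_obj/ρ_fluid = 0.926/1.02 = 0.908.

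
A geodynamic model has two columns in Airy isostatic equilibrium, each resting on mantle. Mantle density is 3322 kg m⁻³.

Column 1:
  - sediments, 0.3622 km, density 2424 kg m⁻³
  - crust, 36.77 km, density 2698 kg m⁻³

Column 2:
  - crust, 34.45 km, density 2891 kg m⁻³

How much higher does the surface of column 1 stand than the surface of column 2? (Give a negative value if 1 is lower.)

For any compensation level in the mantle, the mantle terms cancel and isostasy reduces to e = (Σt_1 − Σt_2) − (Σ(ρt)_1 − Σ(ρt)_2) / ρ_m.
Σt_1 = 37.1322 km; Σt_2 = 34.45 km; Σ(ρt)_1 = 100083.433; Σ(ρt)_2 = 99594.95 (in km·kg m⁻³).
e = (37.1322 − 34.45) − (100083.433 − 99594.95) / 3322 = 2.54 km.

2.54 km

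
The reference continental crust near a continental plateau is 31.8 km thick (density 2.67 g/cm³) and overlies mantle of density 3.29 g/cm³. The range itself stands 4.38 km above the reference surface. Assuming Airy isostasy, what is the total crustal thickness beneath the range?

Root depth r = h ρ_c / (ρ_m − ρ_c) = 4.38 km × 2.67 / 0.62 = 18.86 km.
Total thickness = T + h + r = 31.8 km + 4.38 km + 18.86 km = 55 km.

55 km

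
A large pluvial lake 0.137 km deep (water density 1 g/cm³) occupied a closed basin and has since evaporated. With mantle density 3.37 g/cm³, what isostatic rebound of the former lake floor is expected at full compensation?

u = d ρ_w/ρ_m = 0.137 km × 1/3.37 = 0.0407 km.

0.0407 km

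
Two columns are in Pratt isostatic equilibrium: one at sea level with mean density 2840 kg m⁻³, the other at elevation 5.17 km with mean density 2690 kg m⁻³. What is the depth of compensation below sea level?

ρ_ref D = ρ (D + h) → D (ρ_ref − ρ) = ρ h.
D = ρ h/(ρ_ref − ρ) = 2690 × 5.17 km/(2840 − 2690) = 92.7 km.

92.7 km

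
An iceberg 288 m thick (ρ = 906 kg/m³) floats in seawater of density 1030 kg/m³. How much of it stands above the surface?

34.7 m

Floating equilibrium: submerged depth d = t ρ_obj/ρ_fluid = 288 m × 906/1030 = 253.3 m.
Freeboard = t − d = 288 m − 253.3 m = 34.7 m.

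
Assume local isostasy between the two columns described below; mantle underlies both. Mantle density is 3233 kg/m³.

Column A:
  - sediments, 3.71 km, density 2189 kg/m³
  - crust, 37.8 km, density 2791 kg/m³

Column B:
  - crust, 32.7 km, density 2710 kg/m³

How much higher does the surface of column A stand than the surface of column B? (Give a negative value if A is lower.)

1.08 km

For any compensation level in the mantle, the mantle terms cancel and isostasy reduces to e = (Σt_A − Σt_B) − (Σ(ρt)_A − Σ(ρt)_B) / ρ_m.
Σt_A = 41.51 km; Σt_B = 32.7 km; Σ(ρt)_A = 113620.99; Σ(ρt)_B = 88617 (in km·kg/m³).
e = (41.51 − 32.7) − (113620.99 − 88617) / 3233 = 1.08 km.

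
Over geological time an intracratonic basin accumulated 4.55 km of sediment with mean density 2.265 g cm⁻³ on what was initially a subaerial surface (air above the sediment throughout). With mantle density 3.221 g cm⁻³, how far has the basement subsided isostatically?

3.2 km

Subaerial load: s = t ρ_sed / ρ_m = 4.55 km × 2.265/3.221 = 3.2 km.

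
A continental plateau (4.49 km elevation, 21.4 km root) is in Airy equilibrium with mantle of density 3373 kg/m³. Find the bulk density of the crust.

ρ_c h = (ρ_m − ρ_c) r → ρ_c (h + r) = ρ_m r → ρ_c = ρ_m r / (h + r).
ρ_c = 3373 × 21.4 km / (4.49 km + 21.4 km) = 2790 kg/m³.

2790 kg/m³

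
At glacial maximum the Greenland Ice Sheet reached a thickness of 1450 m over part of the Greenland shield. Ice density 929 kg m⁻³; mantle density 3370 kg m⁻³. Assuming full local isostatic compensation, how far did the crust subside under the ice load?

For local isostatic compensation: the ice load ρ_ice t is balanced by mantle displaced below, ρ_m s.
s = t ρ_ice / ρ_m = 1450 m × 929/3370 = 400 m.

400 m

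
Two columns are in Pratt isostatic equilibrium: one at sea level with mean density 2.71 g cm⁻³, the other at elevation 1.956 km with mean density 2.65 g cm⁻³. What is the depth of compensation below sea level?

86.4 km

ρ_ref D = ρ (D + h) → D (ρ_ref − ρ) = ρ h.
D = ρ h/(ρ_ref − ρ) = 2.65 × 1.956 km/(2.71 − 2.65) = 86.4 km.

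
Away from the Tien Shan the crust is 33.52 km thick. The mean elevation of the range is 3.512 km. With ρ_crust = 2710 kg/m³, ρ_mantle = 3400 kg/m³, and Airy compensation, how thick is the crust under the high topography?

Root depth r = h ρ_c / (ρ_m − ρ_c) = 3.512 km × 2710 / 690 = 13.79 km.
Total thickness = T + h + r = 33.52 km + 3.512 km + 13.79 km = 50.8 km.

50.8 km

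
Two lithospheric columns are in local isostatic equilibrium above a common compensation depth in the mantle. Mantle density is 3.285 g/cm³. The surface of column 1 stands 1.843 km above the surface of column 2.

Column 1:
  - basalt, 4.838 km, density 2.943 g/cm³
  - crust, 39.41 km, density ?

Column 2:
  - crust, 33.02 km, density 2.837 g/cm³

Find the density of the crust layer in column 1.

Take the compensation level at the base of the deeper column (depth z_c below the surface of column 1) and equate Σ ρ_i t_i down to z_c; mantle fills any gap and the z_c terms cancel.
Column 1: 4.838×2.943 + 39.41×ρ + (z_c − 44.248)×3.285
Column 2: 1.843×0 + 33.02×2.837 + (z_c − 1.843 − 33.02)×3.285
The z_c×3.285 term appears on both sides and cancels. Collect the known terms of each column as K = Σ(ρt)_known − 3.285 × (depth of known layers): K_1 = 14.238234 − 3.285×44.248 = −131.116446; K_2 = 93.67774 − 3.285×(1.843 + 33.02) = −20.847215.
Balance: K_1 + 39.41×ρ = K_2, so ρ = (K_2 − K_1)/39.41 = 110.269/39.41 = 2.8 g/cm³.

2.8 g/cm³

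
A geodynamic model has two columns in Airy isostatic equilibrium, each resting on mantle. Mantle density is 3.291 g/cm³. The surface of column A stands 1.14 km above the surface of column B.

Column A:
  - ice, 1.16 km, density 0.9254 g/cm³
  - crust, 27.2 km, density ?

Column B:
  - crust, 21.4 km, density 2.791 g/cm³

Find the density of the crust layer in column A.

Take the compensation level at the base of the deeper column (depth z_c below the surface of column A) and equate Σ ρ_i t_i down to z_c; mantle fills any gap and the z_c terms cancel.
Column A: 1.16×0.9254 + 27.2×ρ + (z_c − 28.36)×3.291
Column B: 1.14×0 + 21.4×2.791 + (z_c − 1.14 − 21.4)×3.291
The z_c×3.291 term appears on both sides and cancels. Collect the known terms of each column as K = Σ(ρt)_known − 3.291 × (depth of known layers): K_A = 1.073464 − 3.291×28.36 = −92.259296; K_B = 59.7274 − 3.291×(1.14 + 21.4) = −14.45174.
Balance: K_A + 27.2×ρ = K_B, so ρ = (K_B − K_A)/27.2 = 77.8076/27.2 = 2.86 g/cm³.

2.86 g/cm³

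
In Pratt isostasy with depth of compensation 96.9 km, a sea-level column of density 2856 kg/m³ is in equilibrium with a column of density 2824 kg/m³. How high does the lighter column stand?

1.1 km

ρ_ref D = ρ (D + h) → h = D (ρ_ref − ρ)/ρ.
h = 96.9 km × (2856 − 2824)/2824 = 1.1 km.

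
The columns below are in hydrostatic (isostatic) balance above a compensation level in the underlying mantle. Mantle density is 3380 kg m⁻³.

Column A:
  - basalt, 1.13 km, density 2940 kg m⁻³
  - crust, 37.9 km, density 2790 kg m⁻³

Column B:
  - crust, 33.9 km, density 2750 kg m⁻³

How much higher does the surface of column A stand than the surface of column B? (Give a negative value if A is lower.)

0.444 km

For any compensation level in the mantle, the mantle terms cancel and isostasy reduces to e = (Σt_A − Σt_B) − (Σ(ρt)_A − Σ(ρt)_B) / ρ_m.
Σt_A = 39.03 km; Σt_B = 33.9 km; Σ(ρt)_A = 109063.2; Σ(ρt)_B = 93225 (in km·kg m⁻³).
e = (39.03 − 33.9) − (109063.2 − 93225) / 3380 = 0.444 km.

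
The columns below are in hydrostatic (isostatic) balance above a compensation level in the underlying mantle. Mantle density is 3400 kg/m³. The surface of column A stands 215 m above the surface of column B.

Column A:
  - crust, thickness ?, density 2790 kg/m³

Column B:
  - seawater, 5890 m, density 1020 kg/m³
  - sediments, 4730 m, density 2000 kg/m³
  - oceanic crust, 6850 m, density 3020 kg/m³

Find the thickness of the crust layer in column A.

39300 m

Take the compensation level at the base of the deeper column (depth z_c below the surface of column A) and equate Σ ρ_i t_i down to z_c; mantle fills any gap and the z_c terms cancel.
Column A: x×2790 + (z_c − 0 − x)×3400
Column B: 215×0 + 5890×1020 + 4730×2000 + 6850×3020 + (z_c − 215 − 17470)×3400
The z_c×3400 term appears on both sides and cancels. Collect the known terms of each column as K = Σ(ρt)_known − 3400 × (depth of known layers): K_A = 0 − 3400×0 = 0; K_B = 36154800 − 3400×(215 + 17470) = −23974200.
Balance: K_A − x×(3400 − 2790) = K_B, so x = (K_A − K_B)/(3400 − 2790) = 23974200/610 = 39300 m.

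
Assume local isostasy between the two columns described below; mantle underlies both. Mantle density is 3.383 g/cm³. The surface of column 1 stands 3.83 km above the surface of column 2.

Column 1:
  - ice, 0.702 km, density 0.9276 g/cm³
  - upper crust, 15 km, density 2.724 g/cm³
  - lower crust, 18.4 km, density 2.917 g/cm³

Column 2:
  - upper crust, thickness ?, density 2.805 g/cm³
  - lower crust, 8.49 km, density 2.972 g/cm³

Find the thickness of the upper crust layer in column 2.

6.47 km

Take the compensation level at the base of the deeper column (depth z_c below the surface of column 1) and equate Σ ρ_i t_i down to z_c; mantle fills any gap and the z_c terms cancel.
Column 1: 0.702×0.9276 + 15×2.724 + 18.4×2.917 + (z_c − 34.102)×3.383
Column 2: 3.83×0 + x×2.805 + 8.49×2.972 + (z_c − 3.83 − 8.49 − x)×3.383
The z_c×3.383 term appears on both sides and cancels. Collect the known terms of each column as K = Σ(ρt)_known − 3.383 × (depth of known layers): K_1 = 95.1839752 − 3.383×34.102 = −20.1830908; K_2 = 25.23228 − 3.383×(3.83 + 8.49) = −16.44628.
Balance: K_1 = K_2 − x×(3.383 − 2.805), so x = (K_2 − K_1)/(3.383 − 2.805) = 3.73681/0.578 = 6.47 km.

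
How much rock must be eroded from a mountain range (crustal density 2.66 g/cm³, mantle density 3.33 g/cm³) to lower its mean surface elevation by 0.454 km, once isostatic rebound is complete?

Net drop Δ = e − u = e − e ρ_c/ρ_m = e (ρ_m − ρ_c)/ρ_m.
e = Δ ρ_m/(ρ_m − ρ_c) = 0.454 km × 3.33/0.67 = 2.26 km.

2.26 km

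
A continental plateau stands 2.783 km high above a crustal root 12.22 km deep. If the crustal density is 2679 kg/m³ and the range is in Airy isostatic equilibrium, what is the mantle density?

3290 kg/m³

Airy balance: ρ_c h = (ρ_m − ρ_c) r → ρ_m = ρ_c (1 + h/r).
ρ_m = 2679 × (1 + 2.783 km/12.22 km) = 3290 kg/m³.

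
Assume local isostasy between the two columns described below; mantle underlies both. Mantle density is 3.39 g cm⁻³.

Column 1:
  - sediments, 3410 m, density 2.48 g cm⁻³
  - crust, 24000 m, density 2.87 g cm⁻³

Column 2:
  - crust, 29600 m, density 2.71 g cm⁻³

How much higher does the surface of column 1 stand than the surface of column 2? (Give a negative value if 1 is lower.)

−1340 m

For any compensation level in the mantle, the mantle terms cancel and isostasy reduces to e = (Σt_1 − Σt_2) − (Σ(ρt)_1 − Σ(ρt)_2) / ρ_m.
Σt_1 = 27410 m; Σt_2 = 29600 m; Σ(ρt)_1 = 77336.8; Σ(ρt)_2 = 80216 (in m·g cm⁻³).
e = (27410 − 29600) − (77336.8 − 80216) / 3.39 = −1340 m.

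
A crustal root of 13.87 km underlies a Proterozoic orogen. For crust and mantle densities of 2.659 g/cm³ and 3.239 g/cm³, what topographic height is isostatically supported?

3.03 km

Isostatic balance requires: ρ_c h = (ρ_m − ρ_c) r.
h = r (ρ_m − ρ_c) / ρ_c = 13.87 km × (3.239 − 2.659) / 2.659 = 3.03 km.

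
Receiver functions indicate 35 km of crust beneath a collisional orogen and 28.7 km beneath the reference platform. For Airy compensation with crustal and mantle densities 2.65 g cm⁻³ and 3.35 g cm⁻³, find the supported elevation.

Excess crust Δ = 35 km − 28.7 km = 6.3 km, split between elevation h and root r with h + r = Δ.
Airy balance ρ_c h = (ρ_m − ρ_c) r gives r = h ρ_c/(ρ_m − ρ_c), so h (1 + ρ_c/(ρ_m − ρ_c)) = Δ, i.e. h = Δ (ρ_m − ρ_c)/ρ_m.
h = 6.3 km × 0.7/3.35 = 1.32 km.

1.32 km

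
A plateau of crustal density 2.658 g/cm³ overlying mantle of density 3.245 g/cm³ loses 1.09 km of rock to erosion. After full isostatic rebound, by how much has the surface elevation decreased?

Rebound u = e ρ_c/ρ_m = 1.09 km × 2.658/3.245 = 0.8928 km.
Net surface drop = e − u = 1.09 km − 0.8928 km = e (ρ_m − ρ_c)/ρ_m = 0.197 km.

0.197 km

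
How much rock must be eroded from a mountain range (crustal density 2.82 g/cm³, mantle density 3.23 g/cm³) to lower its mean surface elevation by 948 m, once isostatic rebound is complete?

7470 m

Net drop Δ = e − u = e − e ρ_c/ρ_m = e (ρ_m − ρ_c)/ρ_m.
e = Δ ρ_m/(ρ_m − ρ_c) = 948 m × 3.23/0.41 = 7470 m.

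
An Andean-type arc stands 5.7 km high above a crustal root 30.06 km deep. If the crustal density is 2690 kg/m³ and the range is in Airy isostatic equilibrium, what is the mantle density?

Airy balance: ρ_c h = (ρ_m − ρ_c) r → ρ_m = ρ_c (1 + h/r).
ρ_m = 2690 × (1 + 5.7 km/30.06 km) = 3200 kg/m³.

3200 kg/m³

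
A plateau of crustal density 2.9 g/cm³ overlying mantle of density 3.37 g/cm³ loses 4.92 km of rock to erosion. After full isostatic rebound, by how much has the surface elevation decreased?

0.686 km

Rebound u = e ρ_c/ρ_m = 4.92 km × 2.9/3.37 = 4.234 km.
Net surface drop = e − u = 4.92 km − 4.234 km = e (ρ_m − ρ_c)/ρ_m = 0.686 km.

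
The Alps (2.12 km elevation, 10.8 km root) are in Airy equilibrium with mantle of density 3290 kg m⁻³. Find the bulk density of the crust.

2750 kg m⁻³

ρ_c h = (ρ_m − ρ_c) r → ρ_c (h + r) = ρ_m r → ρ_c = ρ_m r / (h + r).
ρ_c = 3290 × 10.8 km / (2.12 km + 10.8 km) = 2750 kg m⁻³.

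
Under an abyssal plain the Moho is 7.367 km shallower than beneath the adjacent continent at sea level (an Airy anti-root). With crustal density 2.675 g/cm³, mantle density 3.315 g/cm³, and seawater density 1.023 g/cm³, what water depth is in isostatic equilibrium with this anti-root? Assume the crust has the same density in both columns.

2.85 km

Replacing a thickness d of crust by seawater at the top must be balanced by replacing crust with mantle at the base: d (ρ_c − ρ_w) = a (ρ_m − ρ_c).
d = a (ρ_m − ρ_c)/(ρ_c − ρ_w) = 7.367 km × 0.64/1.652 = 2.85 km.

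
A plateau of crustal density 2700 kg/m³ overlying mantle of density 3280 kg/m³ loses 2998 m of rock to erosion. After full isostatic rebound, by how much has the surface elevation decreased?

Rebound u = e ρ_c/ρ_m = 2998 m × 2700/3280 = 2468 m.
Net surface drop = e − u = 2998 m − 2468 m = e (ρ_m − ρ_c)/ρ_m = 530 m.

530 m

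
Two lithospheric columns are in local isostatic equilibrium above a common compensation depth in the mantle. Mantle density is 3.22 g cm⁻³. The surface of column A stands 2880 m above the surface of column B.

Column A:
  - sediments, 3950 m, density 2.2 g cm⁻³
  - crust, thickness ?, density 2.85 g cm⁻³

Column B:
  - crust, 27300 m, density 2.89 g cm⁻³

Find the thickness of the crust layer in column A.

Take the compensation level at the base of the deeper column (depth z_c below the surface of column A) and equate Σ ρ_i t_i down to z_c; mantle fills any gap and the z_c terms cancel.
Column A: 3950×2.2 + x×2.85 + (z_c − 3950 − x)×3.22
Column B: 2880×0 + 27300×2.89 + (z_c − 2880 − 27300)×3.22
The z_c×3.22 term appears on both sides and cancels. Collect the known terms of each column as K = Σ(ρt)_known − 3.22 × (depth of known layers): K_A = 8690 − 3.22×3950 = −4029; K_B = 78897 − 3.22×(2880 + 27300) = −18282.6.
Balance: K_A − x×(3.22 − 2.85) = K_B, so x = (K_A − K_B)/(3.22 − 2.85) = 14253.6/0.37 = 38500 m.

38500 m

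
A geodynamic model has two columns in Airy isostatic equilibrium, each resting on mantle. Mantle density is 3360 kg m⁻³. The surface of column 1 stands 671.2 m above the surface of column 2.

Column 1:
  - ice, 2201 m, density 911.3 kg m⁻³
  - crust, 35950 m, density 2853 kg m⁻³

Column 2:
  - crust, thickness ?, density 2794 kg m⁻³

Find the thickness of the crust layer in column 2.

37700 m

Take the compensation level at the base of the deeper column (depth z_c below the surface of column 1) and equate Σ ρ_i t_i down to z_c; mantle fills any gap and the z_c terms cancel.
Column 1: 2201×911.3 + 35950×2853 + (z_c − 38151)×3360
Column 2: 671.2×0 + x×2794 + (z_c − 671.2 − 0 − x)×3360
The z_c×3360 term appears on both sides and cancels. Collect the known terms of each column as K = Σ(ρt)_known − 3360 × (depth of known layers): K_1 = 104571121 − 3360×38151 = −23616238.7; K_2 = 0 − 3360×(671.2 + 0) = −2255232.
Balance: K_1 = K_2 − x×(3360 − 2794), so x = (K_2 − K_1)/(3360 − 2794) = 21361000/566 = 37700 m.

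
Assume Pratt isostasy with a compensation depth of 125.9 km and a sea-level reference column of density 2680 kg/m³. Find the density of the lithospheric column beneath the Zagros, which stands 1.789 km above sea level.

Pratt balance: ρ_ref D = ρ (D + h).
ρ = ρ_ref D/(D + h) = 2680 × 125.9 km/(125.9 km + 1.789 km) = 2640 kg/m³.

2640 kg/m³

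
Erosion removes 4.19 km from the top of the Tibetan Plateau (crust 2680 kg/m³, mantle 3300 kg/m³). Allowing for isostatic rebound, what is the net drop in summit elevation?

0.787 km

Rebound u = e ρ_c/ρ_m = 4.19 km × 2680/3300 = 3.403 km.
Net surface drop = e − u = 4.19 km − 3.403 km = e (ρ_m − ρ_c)/ρ_m = 0.787 km.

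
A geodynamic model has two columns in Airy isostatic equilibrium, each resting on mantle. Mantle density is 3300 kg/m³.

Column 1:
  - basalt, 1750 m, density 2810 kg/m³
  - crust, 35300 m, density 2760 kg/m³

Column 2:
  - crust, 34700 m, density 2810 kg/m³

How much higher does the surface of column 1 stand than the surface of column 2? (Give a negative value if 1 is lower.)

For any compensation level in the mantle, the mantle terms cancel and isostasy reduces to e = (Σt_1 − Σt_2) − (Σ(ρt)_1 − Σ(ρt)_2) / ρ_m.
Σt_1 = 37050 m; Σt_2 = 34700 m; Σ(ρt)_1 = 102345500; Σ(ρt)_2 = 97507000 (in m·kg/m³).
e = (37050 − 34700) − (102345500 − 97507000) / 3300 = 884 m.

884 m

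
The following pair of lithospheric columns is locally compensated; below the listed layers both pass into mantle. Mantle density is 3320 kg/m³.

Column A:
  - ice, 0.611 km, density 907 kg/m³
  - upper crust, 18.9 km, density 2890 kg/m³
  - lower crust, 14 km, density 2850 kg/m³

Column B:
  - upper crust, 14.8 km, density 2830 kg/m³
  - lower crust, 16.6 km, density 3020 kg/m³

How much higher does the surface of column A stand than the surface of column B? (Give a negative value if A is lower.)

1.19 km

For any compensation level in the mantle, the mantle terms cancel and isostasy reduces to e = (Σt_A − Σt_B) − (Σ(ρt)_A − Σ(ρt)_B) / ρ_m.
Σt_A = 33.511 km; Σt_B = 31.4 km; Σ(ρt)_A = 95075.177; Σ(ρt)_B = 92016 (in km·kg/m³).
e = (33.511 − 31.4) − (95075.177 − 92016) / 3320 = 1.19 km.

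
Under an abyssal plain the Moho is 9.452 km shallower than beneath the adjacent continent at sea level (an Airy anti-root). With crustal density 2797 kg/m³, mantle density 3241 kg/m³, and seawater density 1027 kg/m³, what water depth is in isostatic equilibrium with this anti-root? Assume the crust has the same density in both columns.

2.37 km

Replacing a thickness d of crust by seawater at the top must be balanced by replacing crust with mantle at the base: d (ρ_c − ρ_w) = a (ρ_m − ρ_c).
d = a (ρ_m − ρ_c)/(ρ_c − ρ_w) = 9.452 km × 444/1770 = 2.37 km.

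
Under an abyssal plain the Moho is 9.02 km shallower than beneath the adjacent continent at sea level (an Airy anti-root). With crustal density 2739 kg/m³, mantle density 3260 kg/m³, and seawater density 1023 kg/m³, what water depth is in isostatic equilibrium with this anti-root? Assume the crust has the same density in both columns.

Replacing a thickness d of crust by seawater at the top must be balanced by replacing crust with mantle at the base: d (ρ_c − ρ_w) = a (ρ_m − ρ_c).
d = a (ρ_m − ρ_c)/(ρ_c − ρ_w) = 9.02 km × 521/1716 = 2.74 km.

2.74 km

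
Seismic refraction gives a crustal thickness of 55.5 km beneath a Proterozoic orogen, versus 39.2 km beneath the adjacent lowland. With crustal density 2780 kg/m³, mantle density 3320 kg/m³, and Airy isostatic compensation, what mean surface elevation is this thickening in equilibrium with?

Excess crust Δ = 55.5 km − 39.2 km = 16.3 km, split between elevation h and root r with h + r = Δ.
Airy balance ρ_c h = (ρ_m − ρ_c) r gives r = h ρ_c/(ρ_m − ρ_c), so h (1 + ρ_c/(ρ_m − ρ_c)) = Δ, i.e. h = Δ (ρ_m − ρ_c)/ρ_m.
h = 16.3 km × 540/3320 = 2.65 km.

2.65 km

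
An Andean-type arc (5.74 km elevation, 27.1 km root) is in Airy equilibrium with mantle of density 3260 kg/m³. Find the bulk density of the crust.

ρ_c h = (ρ_m − ρ_c) r → ρ_c (h + r) = ρ_m r → ρ_c = ρ_m r / (h + r).
ρ_c = 3260 × 27.1 km / (5.74 km + 27.1 km) = 2690 kg/m³.

2690 kg/m³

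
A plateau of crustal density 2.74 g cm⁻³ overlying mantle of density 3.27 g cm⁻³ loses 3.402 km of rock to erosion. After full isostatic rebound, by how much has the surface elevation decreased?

0.551 km

Rebound u = e ρ_c/ρ_m = 3.402 km × 2.74/3.27 = 2.851 km.
Net surface drop = e − u = 3.402 km − 2.851 km = e (ρ_m − ρ_c)/ρ_m = 0.551 km.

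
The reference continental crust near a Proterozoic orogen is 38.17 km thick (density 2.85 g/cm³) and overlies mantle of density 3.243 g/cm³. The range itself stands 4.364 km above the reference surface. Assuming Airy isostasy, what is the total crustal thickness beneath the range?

Root depth r = h ρ_c / (ρ_m − ρ_c) = 4.364 km × 2.85 / 0.393 = 31.65 km.
Total thickness = T + h + r = 38.17 km + 4.364 km + 31.65 km = 74.2 km.

74.2 km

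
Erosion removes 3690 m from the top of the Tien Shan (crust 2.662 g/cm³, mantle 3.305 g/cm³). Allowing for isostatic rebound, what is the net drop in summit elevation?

Rebound u = e ρ_c/ρ_m = 3690 m × 2.662/3.305 = 2972 m.
Net surface drop = e − u = 3690 m − 2972 m = e (ρ_m − ρ_c)/ρ_m = 718 m.

718 m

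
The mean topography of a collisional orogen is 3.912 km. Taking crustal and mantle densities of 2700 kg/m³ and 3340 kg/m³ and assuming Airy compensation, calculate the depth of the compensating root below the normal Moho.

16.5 km

Balancing pressure at the compensation depth: the weight of the topography is balanced by the buoyancy of the root, ρ_c h = (ρ_m − ρ_c) r.
r = h · ρ_c / (ρ_m − ρ_c) = 3.912 km × 2700 / (3340 − 2700) = 16.5 km.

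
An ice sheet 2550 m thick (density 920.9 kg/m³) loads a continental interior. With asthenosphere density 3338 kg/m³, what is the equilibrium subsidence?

For local isostatic compensation: the ice load ρ_ice t is balanced by mantle displaced below, ρ_m s.
s = t ρ_ice / ρ_m = 2550 m × 920.9/3338 = 704 m.

704 m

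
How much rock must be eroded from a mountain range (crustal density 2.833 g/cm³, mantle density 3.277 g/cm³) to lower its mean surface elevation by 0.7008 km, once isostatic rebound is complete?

5.17 km

Net drop Δ = e − u = e − e ρ_c/ρ_m = e (ρ_m − ρ_c)/ρ_m.
e = Δ ρ_m/(ρ_m − ρ_c) = 0.7008 km × 3.277/0.444 = 5.17 km.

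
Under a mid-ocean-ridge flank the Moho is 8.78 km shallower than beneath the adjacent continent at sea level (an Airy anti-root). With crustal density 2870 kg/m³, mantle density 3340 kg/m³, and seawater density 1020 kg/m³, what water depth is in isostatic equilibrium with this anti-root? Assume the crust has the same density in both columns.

Replacing a thickness d of crust by seawater at the top must be balanced by replacing crust with mantle at the base: d (ρ_c − ρ_w) = a (ρ_m − ρ_c).
d = a (ρ_m − ρ_c)/(ρ_c − ρ_w) = 8.78 km × 470/1850 = 2.23 km.

2.23 km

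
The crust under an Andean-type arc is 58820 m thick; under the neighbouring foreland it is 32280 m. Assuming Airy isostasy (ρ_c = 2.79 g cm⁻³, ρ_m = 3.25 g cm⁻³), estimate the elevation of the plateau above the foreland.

Excess crust Δ = 58820 m − 32280 m = 26540 m, split between elevation h and root r with h + r = Δ.
Airy balance ρ_c h = (ρ_m − ρ_c) r gives r = h ρ_c/(ρ_m − ρ_c), so h (1 + ρ_c/(ρ_m − ρ_c)) = Δ, i.e. h = Δ (ρ_m − ρ_c)/ρ_m.
h = 26540 m × 0.46/3.25 = 3760 m.

3760 m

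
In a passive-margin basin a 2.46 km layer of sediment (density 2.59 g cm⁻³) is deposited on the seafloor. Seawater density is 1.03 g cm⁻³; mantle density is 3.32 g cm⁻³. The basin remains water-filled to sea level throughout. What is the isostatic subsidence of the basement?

1.68 km

Submarine loading: the sediment displaces seawater, and the subsidence is in turn flooded, so s (ρ_m − ρ_w) = t (ρ_sed − ρ_w).
s = 2.46 km × (2.59 − 1.03) / (3.32 − 1.03) = 1.68 km.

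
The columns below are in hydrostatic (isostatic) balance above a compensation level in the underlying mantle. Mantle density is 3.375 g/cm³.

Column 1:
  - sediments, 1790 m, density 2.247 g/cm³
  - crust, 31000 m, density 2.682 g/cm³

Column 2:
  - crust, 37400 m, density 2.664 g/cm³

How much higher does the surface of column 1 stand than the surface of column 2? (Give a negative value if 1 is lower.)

For any compensation level in the mantle, the mantle terms cancel and isostasy reduces to e = (Σt_1 − Σt_2) − (Σ(ρt)_1 − Σ(ρt)_2) / ρ_m.
Σt_1 = 32790 m; Σt_2 = 37400 m; Σ(ρt)_1 = 87164.13; Σ(ρt)_2 = 99633.6 (in m·g/cm³).
e = (32790 − 37400) − (87164.13 − 99633.6) / 3.375 = −915 m.

−915 m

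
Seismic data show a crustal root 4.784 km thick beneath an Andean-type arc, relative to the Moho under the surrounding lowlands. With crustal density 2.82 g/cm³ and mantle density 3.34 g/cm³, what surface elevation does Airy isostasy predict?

0.882 km

Isostatic balance requires: ρ_c h = (ρ_m − ρ_c) r.
h = r (ρ_m − ρ_c) / ρ_c = 4.784 km × (3.34 − 2.82) / 2.82 = 0.882 km.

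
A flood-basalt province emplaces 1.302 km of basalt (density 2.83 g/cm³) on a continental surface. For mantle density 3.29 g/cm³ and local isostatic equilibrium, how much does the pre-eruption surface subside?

1.12 km

Subaerial loading: s = t ρ_load / ρ_m.
s = 1.302 km × 2.83/3.29 = 1.12 km.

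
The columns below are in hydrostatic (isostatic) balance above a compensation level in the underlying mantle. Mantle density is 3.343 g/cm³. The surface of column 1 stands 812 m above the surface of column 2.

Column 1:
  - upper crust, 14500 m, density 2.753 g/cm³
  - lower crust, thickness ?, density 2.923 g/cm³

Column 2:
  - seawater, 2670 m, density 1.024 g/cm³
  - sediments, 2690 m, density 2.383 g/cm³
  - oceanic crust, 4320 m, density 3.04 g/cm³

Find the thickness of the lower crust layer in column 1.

10100 m

Take the compensation level at the base of the deeper column (depth z_c below the surface of column 1) and equate Σ ρ_i t_i down to z_c; mantle fills any gap and the z_c terms cancel.
Column 1: 14500×2.753 + x×2.923 + (z_c − 14500 − x)×3.343
Column 2: 812×0 + 2670×1.024 + 2690×2.383 + 4320×3.04 + (z_c − 812 − 9680)×3.343
The z_c×3.343 term appears on both sides and cancels. Collect the known terms of each column as K = Σ(ρt)_known − 3.343 × (depth of known layers): K_1 = 39918.5 − 3.343×14500 = −8555; K_2 = 22277.15 − 3.343×(812 + 9680) = −12797.606.
Balance: K_1 − x×(3.343 − 2.923) = K_2, so x = (K_1 − K_2)/(3.343 − 2.923) = 4242.61/0.42 = 10100 m.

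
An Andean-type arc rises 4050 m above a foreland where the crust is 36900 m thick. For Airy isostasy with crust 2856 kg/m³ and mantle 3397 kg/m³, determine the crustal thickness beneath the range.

Root depth r = h ρ_c / (ρ_m − ρ_c) = 4050 m × 2856 / 541 = 21380 m.
Total thickness = T + h + r = 36900 m + 4050 m + 21380 m = 62300 m.

62300 m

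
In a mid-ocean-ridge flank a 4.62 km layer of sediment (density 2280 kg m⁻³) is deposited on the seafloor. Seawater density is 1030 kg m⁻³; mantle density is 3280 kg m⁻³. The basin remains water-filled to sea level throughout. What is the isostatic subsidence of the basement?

2.57 km

Submarine loading: the sediment displaces seawater, and the subsidence is in turn flooded, so s (ρ_m − ρ_w) = t (ρ_sed − ρ_w).
s = 4.62 km × (2280 − 1030) / (3280 − 1030) = 2.57 km.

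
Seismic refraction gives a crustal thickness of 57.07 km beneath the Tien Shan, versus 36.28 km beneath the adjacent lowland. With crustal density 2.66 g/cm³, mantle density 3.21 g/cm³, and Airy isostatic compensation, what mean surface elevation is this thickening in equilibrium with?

3.56 km

Excess crust Δ = 57.07 km − 36.28 km = 20.79 km, split between elevation h and root r with h + r = Δ.
Airy balance ρ_c h = (ρ_m − ρ_c) r gives r = h ρ_c/(ρ_m − ρ_c), so h (1 + ρ_c/(ρ_m − ρ_c)) = Δ, i.e. h = Δ (ρ_m − ρ_c)/ρ_m.
h = 20.79 km × 0.55/3.21 = 3.56 km.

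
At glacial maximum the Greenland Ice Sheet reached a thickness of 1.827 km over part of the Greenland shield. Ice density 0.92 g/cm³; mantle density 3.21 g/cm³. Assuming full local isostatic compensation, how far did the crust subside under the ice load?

For local isostatic compensation: the ice load ρ_ice t is balanced by mantle displaced below, ρ_m s.
s = t ρ_ice / ρ_m = 1.827 km × 0.92/3.21 = 0.524 km.

0.524 km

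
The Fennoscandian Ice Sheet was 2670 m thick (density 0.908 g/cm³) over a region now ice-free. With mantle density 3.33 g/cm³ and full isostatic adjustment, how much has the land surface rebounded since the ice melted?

Removing the load lets mantle flow back in; uplift u satisfies ρ_ice t = ρ_m u.
u = t ρ_ice/ρ_m = 2670 m × 0.908/3.33 = 728 m.

728 m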